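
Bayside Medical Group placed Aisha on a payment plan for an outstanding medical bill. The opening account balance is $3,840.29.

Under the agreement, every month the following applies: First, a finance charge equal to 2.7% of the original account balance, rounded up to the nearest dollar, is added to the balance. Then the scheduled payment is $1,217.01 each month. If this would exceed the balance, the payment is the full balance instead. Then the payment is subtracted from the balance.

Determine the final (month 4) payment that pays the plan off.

# | Opening | Interest | Payment | End bal
1 | $3,840.29 | $104.00 | $1,217.01 | $2,727.28
2 | $2,727.28 | $104.00 | $1,217.01 | $1,614.27
3 | $1,614.27 | $104.00 | $1,217.01 | $501.26
4 | $501.26 | $104.00 | $605.26 | $0.00

$605.26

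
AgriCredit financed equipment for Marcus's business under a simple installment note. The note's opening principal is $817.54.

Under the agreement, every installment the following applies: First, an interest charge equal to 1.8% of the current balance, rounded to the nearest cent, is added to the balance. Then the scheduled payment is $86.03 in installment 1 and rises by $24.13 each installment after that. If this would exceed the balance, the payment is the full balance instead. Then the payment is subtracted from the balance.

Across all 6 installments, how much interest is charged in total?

$59.76

Installment 1: opening $817.54; interest $14.72 → $832.26; payment $86.03; balance $746.23
Installment 2: opening $746.23; interest $13.43 → $759.66; payment $110.16; balance $649.50
Installment 3: opening $649.50; interest $11.69 → $661.19; payment $134.29; balance $526.90
Installment 4: opening $526.90; interest $9.48 → $536.38; payment $158.42; balance $377.96
Installment 5: opening $377.96; interest $6.80 → $384.76; payment $182.55; balance $202.21
Installment 6: opening $202.21; interest $3.64 → $205.85; payment $205.85; balance $0.00
Total interest: $14.72 + $13.43 + $11.69 + $9.48 + $6.80 + $3.64 = $59.76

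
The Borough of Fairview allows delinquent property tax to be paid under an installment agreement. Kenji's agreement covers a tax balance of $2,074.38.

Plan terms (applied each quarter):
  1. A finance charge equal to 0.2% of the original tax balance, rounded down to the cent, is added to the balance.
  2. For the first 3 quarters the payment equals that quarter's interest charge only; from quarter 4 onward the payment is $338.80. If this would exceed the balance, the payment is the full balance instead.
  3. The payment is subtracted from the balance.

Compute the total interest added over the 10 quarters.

$41.40

Quarter 1: $2,074.38 +$4.14 interest = $2,078.52; pay $4.14 → $2,074.38
Quarter 2: $2,074.38 +$4.14 interest = $2,078.52; pay $4.14 → $2,074.38
Quarter 3: $2,074.38 +$4.14 interest = $2,078.52; pay $4.14 → $2,074.38
Quarter 4: $2,074.38 +$4.14 interest = $2,078.52; pay $338.80 → $1,739.72
Quarter 5: $1,739.72 +$4.14 interest = $1,743.86; pay $338.80 → $1,405.06
Quarter 6: $1,405.06 +$4.14 interest = $1,409.20; pay $338.80 → $1,070.40
Quarter 7: $1,070.40 +$4.14 interest = $1,074.54; pay $338.80 → $735.74
Quarter 8: $735.74 +$4.14 interest = $739.88; pay $338.80 → $401.08
Quarter 9: $401.08 +$4.14 interest = $405.22; pay $338.80 → $66.42
Quarter 10: $66.42 +$4.14 interest = $70.56; pay $70.56 → $0.00
Total interest: $4.14 + $4.14 + $4.14 + $4.14 + $4.14 + $4.14 + $4.14 + $4.14 + $4.14 + $4.14 = $41.40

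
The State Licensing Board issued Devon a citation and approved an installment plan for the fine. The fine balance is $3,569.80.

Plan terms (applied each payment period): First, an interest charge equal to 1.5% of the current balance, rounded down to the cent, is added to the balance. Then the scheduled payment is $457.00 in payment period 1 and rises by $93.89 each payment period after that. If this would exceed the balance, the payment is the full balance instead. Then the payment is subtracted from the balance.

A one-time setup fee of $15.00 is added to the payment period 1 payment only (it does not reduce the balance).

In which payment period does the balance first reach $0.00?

Payment period 1: $3,569.80 +$53.54 interest = $3,623.34; pay $457.00 (+ $15.00 fee) → $3,166.34
Payment period 2: $3,166.34 +$47.49 interest = $3,213.83; pay $550.89 → $2,662.94
Payment period 3: $2,662.94 +$39.94 interest = $2,702.88; pay $644.78 → $2,058.10
Payment period 4: $2,058.10 +$30.87 interest = $2,088.97; pay $738.67 → $1,350.30
Payment period 5: $1,350.30 +$20.25 interest = $1,370.55; pay $832.56 → $537.99
Payment period 6: $537.99 +$8.06 interest = $546.05; pay $546.05 → $0.00
Balance reaches $0.00 in payment period 6.

6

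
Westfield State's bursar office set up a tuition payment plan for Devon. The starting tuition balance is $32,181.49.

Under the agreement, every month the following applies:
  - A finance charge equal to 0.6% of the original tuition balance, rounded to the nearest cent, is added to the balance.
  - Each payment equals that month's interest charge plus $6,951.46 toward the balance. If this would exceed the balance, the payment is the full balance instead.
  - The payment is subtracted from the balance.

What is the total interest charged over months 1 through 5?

$965.45

# | Opening | Interest | Payment | End bal
1 | $32,181.49 | $193.09 | $7,144.55 | $25,230.03
2 | $25,230.03 | $193.09 | $7,144.55 | $18,278.57
3 | $18,278.57 | $193.09 | $7,144.55 | $11,327.11
4 | $11,327.11 | $193.09 | $7,144.55 | $4,375.65
5 | $4,375.65 | $193.09 | $4,568.74 | $0.00
Total interest: $193.09 + $193.09 + $193.09 + $193.09 + $193.09 = $965.45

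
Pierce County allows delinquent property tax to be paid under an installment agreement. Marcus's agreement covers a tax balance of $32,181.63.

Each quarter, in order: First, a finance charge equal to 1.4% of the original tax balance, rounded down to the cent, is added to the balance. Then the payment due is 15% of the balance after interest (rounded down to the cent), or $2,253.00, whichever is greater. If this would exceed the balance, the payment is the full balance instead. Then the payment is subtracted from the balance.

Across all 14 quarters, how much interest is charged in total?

Quarter 1: $32,181.63 +$450.54 interest = $32,632.17; pay $4,894.82 → $27,737.35
Quarter 2: $27,737.35 +$450.54 interest = $28,187.89; pay $4,228.18 → $23,959.71
Quarter 3: $23,959.71 +$450.54 interest = $24,410.25; pay $3,661.53 → $20,748.72
Quarter 4: $20,748.72 +$450.54 interest = $21,199.26; pay $3,179.88 → $18,019.38
Quarter 5: $18,019.38 +$450.54 interest = $18,469.92; pay $2,770.48 → $15,699.44
Quarter 6: $15,699.44 +$450.54 interest = $16,149.98; pay $2,422.49 → $13,727.49
Quarter 7: $13,727.49 +$450.54 interest = $14,178.03; pay $2,253.00 → $11,925.03
Quarter 8: $11,925.03 +$450.54 interest = $12,375.57; pay $2,253.00 → $10,122.57
Quarter 9: $10,122.57 +$450.54 interest = $10,573.11; pay $2,253.00 → $8,320.11
Quarter 10: $8,320.11 +$450.54 interest = $8,770.65; pay $2,253.00 → $6,517.65
Quarter 11: $6,517.65 +$450.54 interest = $6,968.19; pay $2,253.00 → $4,715.19
Quarter 12: $4,715.19 +$450.54 interest = $5,165.73; pay $2,253.00 → $2,912.73
Quarter 13: $2,912.73 +$450.54 interest = $3,363.27; pay $2,253.00 → $1,110.27
Quarter 14: $1,110.27 +$450.54 interest = $1,560.81; pay $1,560.81 → $0.00
Total interest: $450.54 + $450.54 + $450.54 + $450.54 + $450.54 + $450.54 + $450.54 + $450.54 + $450.54 + $450.54 + $450.54 + $450.54 + $450.54 + $450.54 = $6,307.56

$6,307.56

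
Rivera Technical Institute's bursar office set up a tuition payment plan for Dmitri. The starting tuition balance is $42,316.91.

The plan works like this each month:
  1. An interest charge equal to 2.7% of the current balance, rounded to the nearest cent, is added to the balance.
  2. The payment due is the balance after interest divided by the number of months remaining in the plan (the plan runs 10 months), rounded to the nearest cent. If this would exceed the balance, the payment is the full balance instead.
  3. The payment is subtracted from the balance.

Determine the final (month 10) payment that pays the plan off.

$5,523.54

# | Opening | Interest | Payment | End bal
1 | $42,316.91 | $1,142.56 | $4,345.95 | $39,113.52
2 | $39,113.52 | $1,056.07 | $4,463.29 | $35,706.30
3 | $35,706.30 | $964.07 | $4,583.80 | $32,086.57
4 | $32,086.57 | $866.34 | $4,707.56 | $28,245.35
5 | $28,245.35 | $762.62 | $4,834.66 | $24,173.31
6 | $24,173.31 | $652.68 | $4,965.20 | $19,860.79
7 | $19,860.79 | $536.24 | $5,099.26 | $15,297.77
8 | $15,297.77 | $413.04 | $5,236.94 | $10,473.87
9 | $10,473.87 | $282.79 | $5,378.33 | $5,378.33
10 | $5,378.33 | $145.21 | $5,523.54 | $0.00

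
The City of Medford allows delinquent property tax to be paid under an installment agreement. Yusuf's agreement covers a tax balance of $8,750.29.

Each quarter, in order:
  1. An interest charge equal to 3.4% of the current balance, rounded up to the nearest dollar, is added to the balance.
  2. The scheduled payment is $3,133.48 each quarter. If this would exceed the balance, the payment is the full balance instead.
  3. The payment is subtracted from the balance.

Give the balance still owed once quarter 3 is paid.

# | Opening | Interest | Payment | End bal
1 | $8,750.29 | $298.00 | $3,133.48 | $5,914.81
2 | $5,914.81 | $202.00 | $3,133.48 | $2,983.33
3 | $2,983.33 | $102.00 | $3,085.33 | $0.00

$0.00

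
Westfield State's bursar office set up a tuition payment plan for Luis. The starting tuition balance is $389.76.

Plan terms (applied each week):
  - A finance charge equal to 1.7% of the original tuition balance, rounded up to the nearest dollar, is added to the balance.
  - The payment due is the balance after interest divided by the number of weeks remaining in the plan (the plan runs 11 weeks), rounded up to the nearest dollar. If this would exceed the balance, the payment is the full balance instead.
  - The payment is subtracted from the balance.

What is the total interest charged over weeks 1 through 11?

$77.00

# | Opening | Interest | Payment | End bal
1 | $389.76 | $7.00 | $37.00 | $359.76
2 | $359.76 | $7.00 | $37.00 | $329.76
3 | $329.76 | $7.00 | $38.00 | $298.76
4 | $298.76 | $7.00 | $39.00 | $266.76
5 | $266.76 | $7.00 | $40.00 | $233.76
6 | $233.76 | $7.00 | $41.00 | $199.76
7 | $199.76 | $7.00 | $42.00 | $164.76
8 | $164.76 | $7.00 | $43.00 | $128.76
9 | $128.76 | $7.00 | $46.00 | $89.76
10 | $89.76 | $7.00 | $49.00 | $47.76
11 | $47.76 | $7.00 | $54.76 | $0.00
Total interest: $7.00 + $7.00 + $7.00 + $7.00 + $7.00 + $7.00 + $7.00 + $7.00 + $7.00 + $7.00 + $7.00 = $77.00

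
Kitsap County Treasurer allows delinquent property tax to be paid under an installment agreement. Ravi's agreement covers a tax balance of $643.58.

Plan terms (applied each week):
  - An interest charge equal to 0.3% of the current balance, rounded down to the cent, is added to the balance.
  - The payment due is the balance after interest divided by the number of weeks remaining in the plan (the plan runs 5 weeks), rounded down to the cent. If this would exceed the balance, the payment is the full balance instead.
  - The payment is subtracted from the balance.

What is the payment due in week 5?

# | Opening | Interest | Payment | End bal
1 | $643.58 | $1.93 | $129.10 | $516.41
2 | $516.41 | $1.54 | $129.48 | $388.47
3 | $388.47 | $1.16 | $129.87 | $259.76
4 | $259.76 | $0.77 | $130.26 | $130.27
5 | $130.27 | $0.39 | $130.66 | $0.00

$130.66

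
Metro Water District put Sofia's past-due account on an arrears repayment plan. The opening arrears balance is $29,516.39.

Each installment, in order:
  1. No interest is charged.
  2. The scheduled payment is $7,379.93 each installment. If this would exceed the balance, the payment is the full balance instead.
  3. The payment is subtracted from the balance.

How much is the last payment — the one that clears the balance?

Installment 1: $29,516.39 − $7,379.93 → $22,136.46
Installment 2: $22,136.46 − $7,379.93 → $14,756.53
Installment 3: $14,756.53 − $7,379.93 → $7,376.60
Installment 4: $7,376.60 − $7,376.60 → $0.00

$7,376.60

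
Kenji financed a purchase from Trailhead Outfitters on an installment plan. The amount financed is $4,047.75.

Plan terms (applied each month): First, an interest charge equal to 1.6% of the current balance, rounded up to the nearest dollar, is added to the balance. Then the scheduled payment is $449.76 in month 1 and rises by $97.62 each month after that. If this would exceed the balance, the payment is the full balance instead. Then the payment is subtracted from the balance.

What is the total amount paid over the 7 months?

$4,316.75

Month 1: opening $4,047.75; interest $65.00 → $4,112.75; payment $449.76; balance $3,662.99
Month 2: opening $3,662.99; interest $59.00 → $3,721.99; payment $547.38; balance $3,174.61
Month 3: opening $3,174.61; interest $51.00 → $3,225.61; payment $645.00; balance $2,580.61
Month 4: opening $2,580.61; interest $42.00 → $2,622.61; payment $742.62; balance $1,879.99
Month 5: opening $1,879.99; interest $31.00 → $1,910.99; payment $840.24; balance $1,070.75
Month 6: opening $1,070.75; interest $18.00 → $1,088.75; payment $937.86; balance $150.89
Month 7: opening $150.89; interest $3.00 → $153.89; payment $153.89; balance $0.00
Total paid: $4,316.75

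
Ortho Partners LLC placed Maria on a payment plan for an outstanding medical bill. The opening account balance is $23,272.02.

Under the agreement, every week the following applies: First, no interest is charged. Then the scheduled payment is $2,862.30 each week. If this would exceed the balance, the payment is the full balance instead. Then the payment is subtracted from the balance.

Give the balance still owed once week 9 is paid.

# | Opening | Payment | End bal
1 | $23,272.02 | $2,862.30 | $20,409.72
2 | $20,409.72 | $2,862.30 | $17,547.42
3 | $17,547.42 | $2,862.30 | $14,685.12
4 | $14,685.12 | $2,862.30 | $11,822.82
5 | $11,822.82 | $2,862.30 | $8,960.52
6 | $8,960.52 | $2,862.30 | $6,098.22
7 | $6,098.22 | $2,862.30 | $3,235.92
8 | $3,235.92 | $2,862.30 | $373.62
9 | $373.62 | $373.62 | $0.00

$0.00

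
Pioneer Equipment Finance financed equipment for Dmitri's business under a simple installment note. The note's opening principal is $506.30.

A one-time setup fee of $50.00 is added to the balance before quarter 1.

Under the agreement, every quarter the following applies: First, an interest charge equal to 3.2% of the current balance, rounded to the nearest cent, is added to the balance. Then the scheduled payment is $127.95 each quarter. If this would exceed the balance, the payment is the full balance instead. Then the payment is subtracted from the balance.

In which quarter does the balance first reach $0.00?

Quarter 1: $556.30 +$17.80 interest = $574.10; pay $127.95 → $446.15
Quarter 2: $446.15 +$14.28 interest = $460.43; pay $127.95 → $332.48
Quarter 3: $332.48 +$10.64 interest = $343.12; pay $127.95 → $215.17
Quarter 4: $215.17 +$6.89 interest = $222.06; pay $127.95 → $94.11
Quarter 5: $94.11 +$3.01 interest = $97.12; pay $97.12 → $0.00
Balance reaches $0.00 in quarter 5.

5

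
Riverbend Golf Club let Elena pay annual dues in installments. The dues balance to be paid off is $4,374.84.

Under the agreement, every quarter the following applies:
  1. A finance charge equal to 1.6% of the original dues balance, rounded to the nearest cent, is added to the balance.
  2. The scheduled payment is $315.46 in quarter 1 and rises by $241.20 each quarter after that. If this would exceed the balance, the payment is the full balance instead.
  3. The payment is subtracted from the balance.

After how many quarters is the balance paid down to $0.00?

Quarter 1: $4,374.84 +$70.00 interest = $4,444.84; pay $315.46 → $4,129.38
Quarter 2: $4,129.38 +$70.00 interest = $4,199.38; pay $556.66 → $3,642.72
Quarter 3: $3,642.72 +$70.00 interest = $3,712.72; pay $797.86 → $2,914.86
Quarter 4: $2,914.86 +$70.00 interest = $2,984.86; pay $1,039.06 → $1,945.80
Quarter 5: $1,945.80 +$70.00 interest = $2,015.80; pay $1,280.26 → $735.54
Quarter 6: $735.54 +$70.00 interest = $805.54; pay $805.54 → $0.00
Balance reaches $0.00 in quarter 6.

6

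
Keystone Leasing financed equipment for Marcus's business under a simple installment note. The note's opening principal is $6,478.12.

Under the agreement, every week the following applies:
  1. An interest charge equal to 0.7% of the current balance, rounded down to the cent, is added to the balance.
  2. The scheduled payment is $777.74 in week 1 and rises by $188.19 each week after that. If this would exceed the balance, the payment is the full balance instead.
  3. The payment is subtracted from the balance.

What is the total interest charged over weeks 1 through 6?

Week 1: opening $6,478.12; interest $45.34 → $6,523.46; payment $777.74; balance $5,745.72
Week 2: opening $5,745.72; interest $40.22 → $5,785.94; payment $965.93; balance $4,820.01
Week 3: opening $4,820.01; interest $33.74 → $4,853.75; payment $1,154.12; balance $3,699.63
Week 4: opening $3,699.63; interest $25.89 → $3,725.52; payment $1,342.31; balance $2,383.21
Week 5: opening $2,383.21; interest $16.68 → $2,399.89; payment $1,530.50; balance $869.39
Week 6: opening $869.39; interest $6.08 → $875.47; payment $875.47; balance $0.00
Total interest: $45.34 + $40.22 + $33.74 + $25.89 + $16.68 + $6.08 = $167.95

$167.95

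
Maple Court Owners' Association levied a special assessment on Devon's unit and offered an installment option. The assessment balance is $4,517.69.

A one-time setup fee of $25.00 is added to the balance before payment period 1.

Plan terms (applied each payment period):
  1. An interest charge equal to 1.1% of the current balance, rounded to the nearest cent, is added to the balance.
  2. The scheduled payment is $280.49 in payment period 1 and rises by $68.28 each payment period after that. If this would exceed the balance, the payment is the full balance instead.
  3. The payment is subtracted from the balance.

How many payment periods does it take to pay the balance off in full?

# | Opening | Interest | Payment | End bal
1 | $4,542.69 | $49.97 | $280.49 | $4,312.17
2 | $4,312.17 | $47.43 | $348.77 | $4,010.83
3 | $4,010.83 | $44.12 | $417.05 | $3,637.90
4 | $3,637.90 | $40.02 | $485.33 | $3,192.59
5 | $3,192.59 | $35.12 | $553.61 | $2,674.10
6 | $2,674.10 | $29.42 | $621.89 | $2,081.63
7 | $2,081.63 | $22.90 | $690.17 | $1,414.36
8 | $1,414.36 | $15.56 | $758.45 | $671.47
9 | $671.47 | $7.39 | $678.86 | $0.00
Balance reaches $0.00 in payment period 9.

9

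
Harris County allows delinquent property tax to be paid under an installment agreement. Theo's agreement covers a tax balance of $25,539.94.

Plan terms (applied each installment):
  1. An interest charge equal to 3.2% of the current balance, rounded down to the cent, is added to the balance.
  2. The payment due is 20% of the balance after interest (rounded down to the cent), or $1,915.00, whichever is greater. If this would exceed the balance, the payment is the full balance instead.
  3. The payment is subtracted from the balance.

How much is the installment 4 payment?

$2,966.45

Installment 1: opening $25,539.94; interest $817.27 → $26,357.21; payment $5,271.44; balance $21,085.77
Installment 2: opening $21,085.77; interest $674.74 → $21,760.51; payment $4,352.10; balance $17,408.41
Installment 3: opening $17,408.41; interest $557.06 → $17,965.47; payment $3,593.09; balance $14,372.38
Installment 4: opening $14,372.38; interest $459.91 → $14,832.29; payment $2,966.45; balance $11,865.84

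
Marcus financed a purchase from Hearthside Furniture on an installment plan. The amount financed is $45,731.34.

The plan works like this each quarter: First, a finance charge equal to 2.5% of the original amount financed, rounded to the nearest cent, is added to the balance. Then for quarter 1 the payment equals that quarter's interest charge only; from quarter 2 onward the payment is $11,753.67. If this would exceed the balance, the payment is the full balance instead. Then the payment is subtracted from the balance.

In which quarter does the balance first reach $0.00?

Quarter 1: $45,731.34 +$1,143.28 interest = $46,874.62; pay $1,143.28 → $45,731.34
Quarter 2: $45,731.34 +$1,143.28 interest = $46,874.62; pay $11,753.67 → $35,120.95
Quarter 3: $35,120.95 +$1,143.28 interest = $36,264.23; pay $11,753.67 → $24,510.56
Quarter 4: $24,510.56 +$1,143.28 interest = $25,653.84; pay $11,753.67 → $13,900.17
Quarter 5: $13,900.17 +$1,143.28 interest = $15,043.45; pay $11,753.67 → $3,289.78
Quarter 6: $3,289.78 +$1,143.28 interest = $4,433.06; pay $4,433.06 → $0.00
Balance reaches $0.00 in quarter 6.

6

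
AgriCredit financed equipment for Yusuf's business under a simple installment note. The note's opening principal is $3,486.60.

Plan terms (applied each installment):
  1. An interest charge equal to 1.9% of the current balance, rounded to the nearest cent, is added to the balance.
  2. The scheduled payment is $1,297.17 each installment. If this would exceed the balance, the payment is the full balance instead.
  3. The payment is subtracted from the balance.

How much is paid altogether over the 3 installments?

Installment 1: opening $3,486.60; interest $66.25 → $3,552.85; payment $1,297.17; balance $2,255.68
Installment 2: opening $2,255.68; interest $42.86 → $2,298.54; payment $1,297.17; balance $1,001.37
Installment 3: opening $1,001.37; interest $19.03 → $1,020.40; payment $1,020.40; balance $0.00
Total paid: $3,614.74

$3,614.74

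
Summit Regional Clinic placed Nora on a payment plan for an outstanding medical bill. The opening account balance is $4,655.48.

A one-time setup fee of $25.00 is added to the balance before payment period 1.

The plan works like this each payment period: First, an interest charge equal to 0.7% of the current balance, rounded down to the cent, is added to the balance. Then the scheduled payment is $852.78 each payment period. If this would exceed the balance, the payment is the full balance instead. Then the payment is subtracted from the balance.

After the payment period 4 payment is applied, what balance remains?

$1,365.80

Payment period 1: opening $4,680.48; interest $32.76 → $4,713.24; payment $852.78; balance $3,860.46
Payment period 2: opening $3,860.46; interest $27.02 → $3,887.48; payment $852.78; balance $3,034.70
Payment period 3: opening $3,034.70; interest $21.24 → $3,055.94; payment $852.78; balance $2,203.16
Payment period 4: opening $2,203.16; interest $15.42 → $2,218.58; payment $852.78; balance $1,365.80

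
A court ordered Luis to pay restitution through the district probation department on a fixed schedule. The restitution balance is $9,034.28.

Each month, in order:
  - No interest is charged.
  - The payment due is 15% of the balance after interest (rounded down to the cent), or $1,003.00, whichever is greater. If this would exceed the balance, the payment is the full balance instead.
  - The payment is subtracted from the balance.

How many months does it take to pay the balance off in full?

Month 1: $9,034.28 − $1,355.14 → $7,679.14
Month 2: $7,679.14 − $1,151.87 → $6,527.27
Month 3: $6,527.27 − $1,003.00 → $5,524.27
Month 4: $5,524.27 − $1,003.00 → $4,521.27
Month 5: $4,521.27 − $1,003.00 → $3,518.27
Month 6: $3,518.27 − $1,003.00 → $2,515.27
Month 7: $2,515.27 − $1,003.00 → $1,512.27
Month 8: $1,512.27 − $1,003.00 → $509.27
Month 9: $509.27 − $509.27 → $0.00
Balance reaches $0.00 in month 9.

9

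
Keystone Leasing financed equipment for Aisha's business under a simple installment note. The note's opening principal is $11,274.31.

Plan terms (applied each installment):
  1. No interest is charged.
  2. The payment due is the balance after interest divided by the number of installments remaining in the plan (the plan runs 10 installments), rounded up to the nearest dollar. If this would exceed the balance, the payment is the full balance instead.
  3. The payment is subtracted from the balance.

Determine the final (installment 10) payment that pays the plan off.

$1,126.31

# | Opening | Payment | End bal
1 | $11,274.31 | $1,128.00 | $10,146.31
2 | $10,146.31 | $1,128.00 | $9,018.31
3 | $9,018.31 | $1,128.00 | $7,890.31
4 | $7,890.31 | $1,128.00 | $6,762.31
5 | $6,762.31 | $1,128.00 | $5,634.31
6 | $5,634.31 | $1,127.00 | $4,507.31
7 | $4,507.31 | $1,127.00 | $3,380.31
8 | $3,380.31 | $1,127.00 | $2,253.31
9 | $2,253.31 | $1,127.00 | $1,126.31
10 | $1,126.31 | $1,126.31 | $0.00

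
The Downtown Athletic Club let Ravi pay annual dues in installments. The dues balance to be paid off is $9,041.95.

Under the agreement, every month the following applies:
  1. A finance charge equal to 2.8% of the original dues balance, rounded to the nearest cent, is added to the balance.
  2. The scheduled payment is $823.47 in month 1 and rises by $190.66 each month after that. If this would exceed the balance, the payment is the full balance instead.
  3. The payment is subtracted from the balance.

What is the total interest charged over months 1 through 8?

$2,025.36

Month 1: $9,041.95 +$253.17 interest = $9,295.12; pay $823.47 → $8,471.65
Month 2: $8,471.65 +$253.17 interest = $8,724.82; pay $1,014.13 → $7,710.69
Month 3: $7,710.69 +$253.17 interest = $7,963.86; pay $1,204.79 → $6,759.07
Month 4: $6,759.07 +$253.17 interest = $7,012.24; pay $1,395.45 → $5,616.79
Month 5: $5,616.79 +$253.17 interest = $5,869.96; pay $1,586.11 → $4,283.85
Month 6: $4,283.85 +$253.17 interest = $4,537.02; pay $1,776.77 → $2,760.25
Month 7: $2,760.25 +$253.17 interest = $3,013.42; pay $1,967.43 → $1,045.99
Month 8: $1,045.99 +$253.17 interest = $1,299.16; pay $1,299.16 → $0.00
Total interest: $253.17 + $253.17 + $253.17 + $253.17 + $253.17 + $253.17 + $253.17 + $253.17 = $2,025.36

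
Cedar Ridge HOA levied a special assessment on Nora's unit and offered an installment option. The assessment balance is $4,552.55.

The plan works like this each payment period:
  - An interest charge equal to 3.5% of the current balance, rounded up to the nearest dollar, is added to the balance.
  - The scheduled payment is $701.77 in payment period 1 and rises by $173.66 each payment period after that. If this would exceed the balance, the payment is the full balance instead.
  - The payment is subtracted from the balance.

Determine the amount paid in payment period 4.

Payment period 1: opening $4,552.55; interest $160.00 → $4,712.55; payment $701.77; balance $4,010.78
Payment period 2: opening $4,010.78; interest $141.00 → $4,151.78; payment $875.43; balance $3,276.35
Payment period 3: opening $3,276.35; interest $115.00 → $3,391.35; payment $1,049.09; balance $2,342.26
Payment period 4: opening $2,342.26; interest $82.00 → $2,424.26; payment $1,222.75; balance $1,201.51

$1,222.75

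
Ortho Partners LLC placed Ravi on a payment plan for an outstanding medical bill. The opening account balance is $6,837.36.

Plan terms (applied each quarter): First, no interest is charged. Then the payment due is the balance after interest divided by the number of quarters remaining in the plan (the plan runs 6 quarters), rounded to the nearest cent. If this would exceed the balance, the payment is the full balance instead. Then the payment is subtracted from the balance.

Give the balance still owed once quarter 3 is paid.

$3,418.68

# | Opening | Payment | End bal
1 | $6,837.36 | $1,139.56 | $5,697.80
2 | $5,697.80 | $1,139.56 | $4,558.24
3 | $4,558.24 | $1,139.56 | $3,418.68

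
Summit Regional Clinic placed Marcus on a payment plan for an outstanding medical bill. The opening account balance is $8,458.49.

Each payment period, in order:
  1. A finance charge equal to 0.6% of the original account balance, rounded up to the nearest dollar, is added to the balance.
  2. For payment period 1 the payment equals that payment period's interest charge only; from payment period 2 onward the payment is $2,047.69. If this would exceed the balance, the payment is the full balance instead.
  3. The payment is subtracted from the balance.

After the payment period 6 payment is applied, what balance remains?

$0.00

Payment period 1: $8,458.49 +$51.00 interest = $8,509.49; pay $51.00 → $8,458.49
Payment period 2: $8,458.49 +$51.00 interest = $8,509.49; pay $2,047.69 → $6,461.80
Payment period 3: $6,461.80 +$51.00 interest = $6,512.80; pay $2,047.69 → $4,465.11
Payment period 4: $4,465.11 +$51.00 interest = $4,516.11; pay $2,047.69 → $2,468.42
Payment period 5: $2,468.42 +$51.00 interest = $2,519.42; pay $2,047.69 → $471.73
Payment period 6: $471.73 +$51.00 interest = $522.73; pay $522.73 → $0.00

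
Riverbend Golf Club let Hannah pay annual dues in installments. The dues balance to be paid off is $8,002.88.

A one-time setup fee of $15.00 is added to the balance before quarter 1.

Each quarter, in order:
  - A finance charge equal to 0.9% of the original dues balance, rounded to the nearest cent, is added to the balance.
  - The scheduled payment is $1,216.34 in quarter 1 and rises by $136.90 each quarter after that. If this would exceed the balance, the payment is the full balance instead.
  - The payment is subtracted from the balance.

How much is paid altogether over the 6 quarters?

$8,450.06

# | Opening | Interest | Payment | End bal
1 | $8,017.88 | $72.03 | $1,216.34 | $6,873.57
2 | $6,873.57 | $72.03 | $1,353.24 | $5,592.36
3 | $5,592.36 | $72.03 | $1,490.14 | $4,174.25
4 | $4,174.25 | $72.03 | $1,627.04 | $2,619.24
5 | $2,619.24 | $72.03 | $1,763.94 | $927.33
6 | $927.33 | $72.03 | $999.36 | $0.00
Total paid: $8,450.06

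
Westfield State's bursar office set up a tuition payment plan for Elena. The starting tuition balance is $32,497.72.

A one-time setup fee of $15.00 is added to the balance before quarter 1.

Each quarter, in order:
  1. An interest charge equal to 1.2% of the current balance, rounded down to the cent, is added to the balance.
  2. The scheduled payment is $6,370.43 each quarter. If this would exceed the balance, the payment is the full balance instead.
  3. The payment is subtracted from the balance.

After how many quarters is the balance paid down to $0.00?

Quarter 1: opening $32,512.72; interest $390.15 → $32,902.87; payment $6,370.43; balance $26,532.44
Quarter 2: opening $26,532.44; interest $318.38 → $26,850.82; payment $6,370.43; balance $20,480.39
Quarter 3: opening $20,480.39; interest $245.76 → $20,726.15; payment $6,370.43; balance $14,355.72
Quarter 4: opening $14,355.72; interest $172.26 → $14,527.98; payment $6,370.43; balance $8,157.55
Quarter 5: opening $8,157.55; interest $97.89 → $8,255.44; payment $6,370.43; balance $1,885.01
Quarter 6: opening $1,885.01; interest $22.62 → $1,907.63; payment $1,907.63; balance $0.00
Balance reaches $0.00 in quarter 6.

6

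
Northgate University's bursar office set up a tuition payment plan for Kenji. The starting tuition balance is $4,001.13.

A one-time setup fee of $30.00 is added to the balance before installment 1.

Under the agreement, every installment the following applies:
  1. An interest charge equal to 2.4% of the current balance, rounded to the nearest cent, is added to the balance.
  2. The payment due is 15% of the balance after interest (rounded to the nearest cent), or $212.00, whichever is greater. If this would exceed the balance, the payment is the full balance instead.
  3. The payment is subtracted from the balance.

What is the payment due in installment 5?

Installment 1: $4,031.13 +$96.75 interest = $4,127.88; pay $619.18 → $3,508.70
Installment 2: $3,508.70 +$84.21 interest = $3,592.91; pay $538.94 → $3,053.97
Installment 3: $3,053.97 +$73.30 interest = $3,127.27; pay $469.09 → $2,658.18
Installment 4: $2,658.18 +$63.80 interest = $2,721.98; pay $408.30 → $2,313.68
Installment 5: $2,313.68 +$55.53 interest = $2,369.21; pay $355.38 → $2,013.83

$355.38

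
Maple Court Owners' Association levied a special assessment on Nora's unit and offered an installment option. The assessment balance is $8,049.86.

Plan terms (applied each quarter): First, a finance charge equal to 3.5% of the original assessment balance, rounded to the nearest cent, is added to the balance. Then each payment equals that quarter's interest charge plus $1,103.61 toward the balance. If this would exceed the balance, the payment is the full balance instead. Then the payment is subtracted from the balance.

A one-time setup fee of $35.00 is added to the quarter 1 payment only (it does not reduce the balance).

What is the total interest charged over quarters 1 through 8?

$2,254.00

Quarter 1: $8,049.86 +$281.75 interest = $8,331.61; pay $1,385.36 (+ $35.00 fee) → $6,946.25
Quarter 2: $6,946.25 +$281.75 interest = $7,228.00; pay $1,385.36 → $5,842.64
Quarter 3: $5,842.64 +$281.75 interest = $6,124.39; pay $1,385.36 → $4,739.03
Quarter 4: $4,739.03 +$281.75 interest = $5,020.78; pay $1,385.36 → $3,635.42
Quarter 5: $3,635.42 +$281.75 interest = $3,917.17; pay $1,385.36 → $2,531.81
Quarter 6: $2,531.81 +$281.75 interest = $2,813.56; pay $1,385.36 → $1,428.20
Quarter 7: $1,428.20 +$281.75 interest = $1,709.95; pay $1,385.36 → $324.59
Quarter 8: $324.59 +$281.75 interest = $606.34; pay $606.34 → $0.00
Total interest: $281.75 + $281.75 + $281.75 + $281.75 + $281.75 + $281.75 + $281.75 + $281.75 = $2,254.00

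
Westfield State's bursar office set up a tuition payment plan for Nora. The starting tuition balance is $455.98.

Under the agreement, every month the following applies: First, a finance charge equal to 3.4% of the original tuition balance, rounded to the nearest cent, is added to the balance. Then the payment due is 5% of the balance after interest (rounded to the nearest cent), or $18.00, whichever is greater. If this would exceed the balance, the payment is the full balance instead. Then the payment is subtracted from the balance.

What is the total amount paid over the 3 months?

Month 1: opening $455.98; interest $15.50 → $471.48; payment $23.57; balance $447.91
Month 2: opening $447.91; interest $15.50 → $463.41; payment $23.17; balance $440.24
Month 3: opening $440.24; interest $15.50 → $455.74; payment $22.79; balance $432.95
Total paid: $69.53

$69.53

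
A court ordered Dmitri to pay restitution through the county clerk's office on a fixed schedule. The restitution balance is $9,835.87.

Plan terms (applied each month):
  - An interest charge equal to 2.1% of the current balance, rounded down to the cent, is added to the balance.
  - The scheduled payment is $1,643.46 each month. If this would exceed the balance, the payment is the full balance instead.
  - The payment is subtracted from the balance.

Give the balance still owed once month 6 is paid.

$748.89

Month 1: $9,835.87 +$206.55 interest = $10,042.42; pay $1,643.46 → $8,398.96
Month 2: $8,398.96 +$176.37 interest = $8,575.33; pay $1,643.46 → $6,931.87
Month 3: $6,931.87 +$145.56 interest = $7,077.43; pay $1,643.46 → $5,433.97
Month 4: $5,433.97 +$114.11 interest = $5,548.08; pay $1,643.46 → $3,904.62
Month 5: $3,904.62 +$81.99 interest = $3,986.61; pay $1,643.46 → $2,343.15
Month 6: $2,343.15 +$49.20 interest = $2,392.35; pay $1,643.46 → $748.89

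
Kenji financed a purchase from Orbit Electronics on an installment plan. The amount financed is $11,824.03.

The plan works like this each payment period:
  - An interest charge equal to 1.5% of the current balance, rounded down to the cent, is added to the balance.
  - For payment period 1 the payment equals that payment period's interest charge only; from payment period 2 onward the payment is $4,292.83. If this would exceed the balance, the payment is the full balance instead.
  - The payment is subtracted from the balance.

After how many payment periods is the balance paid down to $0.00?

4

# | Opening | Interest | Payment | End bal
1 | $11,824.03 | $177.36 | $177.36 | $11,824.03
2 | $11,824.03 | $177.36 | $4,292.83 | $7,708.56
3 | $7,708.56 | $115.62 | $4,292.83 | $3,531.35
4 | $3,531.35 | $52.97 | $3,584.32 | $0.00
Balance reaches $0.00 in payment period 4.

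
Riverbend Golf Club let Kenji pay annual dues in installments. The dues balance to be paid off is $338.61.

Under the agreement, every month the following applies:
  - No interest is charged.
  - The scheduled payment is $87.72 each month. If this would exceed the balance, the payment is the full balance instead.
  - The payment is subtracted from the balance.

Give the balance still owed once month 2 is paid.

$163.17

Month 1: $338.61 − $87.72 → $250.89
Month 2: $250.89 − $87.72 → $163.17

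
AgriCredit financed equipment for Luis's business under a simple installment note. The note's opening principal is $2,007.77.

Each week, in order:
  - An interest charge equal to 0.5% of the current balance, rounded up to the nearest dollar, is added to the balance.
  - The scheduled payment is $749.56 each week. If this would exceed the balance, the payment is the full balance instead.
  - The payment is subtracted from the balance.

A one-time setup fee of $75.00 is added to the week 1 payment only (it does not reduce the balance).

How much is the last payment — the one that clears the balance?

$529.65

Week 1: opening $2,007.77; interest $11.00 → $2,018.77; payment $749.56 (+ $75.00 fee); balance $1,269.21
Week 2: opening $1,269.21; interest $7.00 → $1,276.21; payment $749.56; balance $526.65
Week 3: opening $526.65; interest $3.00 → $529.65; payment $529.65; balance $0.00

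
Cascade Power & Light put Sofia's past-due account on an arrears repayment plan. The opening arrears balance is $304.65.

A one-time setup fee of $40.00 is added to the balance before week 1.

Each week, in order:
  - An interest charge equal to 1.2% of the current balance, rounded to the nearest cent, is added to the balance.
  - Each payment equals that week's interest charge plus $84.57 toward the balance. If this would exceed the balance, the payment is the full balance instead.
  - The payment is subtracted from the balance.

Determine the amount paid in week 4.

$85.66

Week 1: opening $344.65; interest $4.14 → $348.79; payment $88.71; balance $260.08
Week 2: opening $260.08; interest $3.12 → $263.20; payment $87.69; balance $175.51
Week 3: opening $175.51; interest $2.11 → $177.62; payment $86.68; balance $90.94
Week 4: opening $90.94; interest $1.09 → $92.03; payment $85.66; balance $6.37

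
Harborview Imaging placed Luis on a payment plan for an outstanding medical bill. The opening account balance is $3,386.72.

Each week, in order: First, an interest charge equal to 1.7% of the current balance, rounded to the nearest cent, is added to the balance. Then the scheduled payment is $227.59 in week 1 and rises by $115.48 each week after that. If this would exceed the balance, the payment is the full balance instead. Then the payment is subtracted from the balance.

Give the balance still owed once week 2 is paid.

$2,928.31

Week 1: opening $3,386.72; interest $57.57 → $3,444.29; payment $227.59; balance $3,216.70
Week 2: opening $3,216.70; interest $54.68 → $3,271.38; payment $343.07; balance $2,928.31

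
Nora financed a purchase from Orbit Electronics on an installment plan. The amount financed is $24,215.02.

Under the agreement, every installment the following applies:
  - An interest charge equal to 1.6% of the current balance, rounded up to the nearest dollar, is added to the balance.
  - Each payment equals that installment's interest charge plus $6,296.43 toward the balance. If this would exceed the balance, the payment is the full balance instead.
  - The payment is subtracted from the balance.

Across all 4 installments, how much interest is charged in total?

# | Opening | Interest | Payment | End bal
1 | $24,215.02 | $388.00 | $6,684.43 | $17,918.59
2 | $17,918.59 | $287.00 | $6,583.43 | $11,622.16
3 | $11,622.16 | $186.00 | $6,482.43 | $5,325.73
4 | $5,325.73 | $86.00 | $5,411.73 | $0.00
Total interest: $388.00 + $287.00 + $186.00 + $86.00 = $947.00

$947.00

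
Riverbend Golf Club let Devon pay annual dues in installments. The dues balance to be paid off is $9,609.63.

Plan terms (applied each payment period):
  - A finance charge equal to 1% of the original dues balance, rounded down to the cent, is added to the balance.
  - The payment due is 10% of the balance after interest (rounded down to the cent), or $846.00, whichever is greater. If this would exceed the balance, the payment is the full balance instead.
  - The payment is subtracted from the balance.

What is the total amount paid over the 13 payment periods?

Payment period 1: opening $9,609.63; interest $96.09 → $9,705.72; payment $970.57; balance $8,735.15
Payment period 2: opening $8,735.15; interest $96.09 → $8,831.24; payment $883.12; balance $7,948.12
Payment period 3: opening $7,948.12; interest $96.09 → $8,044.21; payment $846.00; balance $7,198.21
Payment period 4: opening $7,198.21; interest $96.09 → $7,294.30; payment $846.00; balance $6,448.30
Payment period 5: opening $6,448.30; interest $96.09 → $6,544.39; payment $846.00; balance $5,698.39
Payment period 6: opening $5,698.39; interest $96.09 → $5,794.48; payment $846.00; balance $4,948.48
Payment period 7: opening $4,948.48; interest $96.09 → $5,044.57; payment $846.00; balance $4,198.57
Payment period 8: opening $4,198.57; interest $96.09 → $4,294.66; payment $846.00; balance $3,448.66
Payment period 9: opening $3,448.66; interest $96.09 → $3,544.75; payment $846.00; balance $2,698.75
Payment period 10: opening $2,698.75; interest $96.09 → $2,794.84; payment $846.00; balance $1,948.84
Payment period 11: opening $1,948.84; interest $96.09 → $2,044.93; payment $846.00; balance $1,198.93
Payment period 12: opening $1,198.93; interest $96.09 → $1,295.02; payment $846.00; balance $449.02
Payment period 13: opening $449.02; interest $96.09 → $545.11; payment $545.11; balance $0.00
Total paid: $10,858.80

$10,858.80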